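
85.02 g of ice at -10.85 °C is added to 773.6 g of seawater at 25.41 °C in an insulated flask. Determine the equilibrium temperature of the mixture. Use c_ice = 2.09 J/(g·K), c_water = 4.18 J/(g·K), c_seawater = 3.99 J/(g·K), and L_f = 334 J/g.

Heat gained plus heat lost sum to zero:
ice -10.85→0 °C: 85.02×2.09×10.85 = 1928; melt ice: 85.02×334 = 28397; warm the meltwater: 355.38 T; seawater: 3086.7(T − 25.41)
3442 T = 78432 − 30325 = 48107
T ≈ 13.98 °C (positive, so assuming full melt was valid).

T_f ≈ 14.0 °C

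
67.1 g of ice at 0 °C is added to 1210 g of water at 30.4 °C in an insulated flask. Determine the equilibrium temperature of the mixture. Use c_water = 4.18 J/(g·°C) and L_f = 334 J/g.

Net heat exchanged in the isolated system is zero:
fusion: m_ice L_f = 67.1×334 = 22411
  meltwater 0→T: 67.1×4.18×T = 280.48 T
  water cools: 1210×4.18×(T − 30.4) = 5057.8(T − 30.4)
5338.3 T = 153757 − 22411 = 131346
T ≈ 24.60 °C. Since T > 0 °C, the all-ice-melts assumption holds.

T_f ≈ 24.6 °C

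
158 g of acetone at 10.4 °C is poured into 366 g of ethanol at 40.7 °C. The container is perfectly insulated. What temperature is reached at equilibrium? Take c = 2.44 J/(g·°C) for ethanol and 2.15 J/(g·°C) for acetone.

T_f ≈ 32.4 °C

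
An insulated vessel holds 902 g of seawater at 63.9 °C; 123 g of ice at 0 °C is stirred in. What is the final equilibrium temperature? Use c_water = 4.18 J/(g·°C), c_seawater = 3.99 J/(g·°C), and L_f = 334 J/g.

T_f ≈ 45.9 °C

Energy conservation, ΣQ = 0:
melt ice: 123×334 = 41082; meltwater 0→T: 123×4.18×T = 514.14 T; seawater: 3599(T − 63.9)
4113.1 T = 229975 − 41082 = 188893
T ≈ 45.92 °C. Since T > 0 °C, the all-ice-melts assumption holds.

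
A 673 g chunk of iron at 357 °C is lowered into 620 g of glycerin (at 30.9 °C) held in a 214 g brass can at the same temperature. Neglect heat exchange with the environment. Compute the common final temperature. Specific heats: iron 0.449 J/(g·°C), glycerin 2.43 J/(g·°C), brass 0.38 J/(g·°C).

T_f ≈ 83.0 °C

T_f = Σ m_i c_i T_i / Σ m_i c_i:
T_f = (302.18·357 + 1506.6·30.9 + 81.32·30.9) / (302.18 + 1506.6 + 81.32)
    = 156944 / 1890.1 ≈ 83.03 °C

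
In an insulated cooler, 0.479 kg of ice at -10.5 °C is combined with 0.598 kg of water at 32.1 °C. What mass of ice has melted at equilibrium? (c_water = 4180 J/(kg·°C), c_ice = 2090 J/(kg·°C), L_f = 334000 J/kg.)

m_melted ≈ 0.209 kg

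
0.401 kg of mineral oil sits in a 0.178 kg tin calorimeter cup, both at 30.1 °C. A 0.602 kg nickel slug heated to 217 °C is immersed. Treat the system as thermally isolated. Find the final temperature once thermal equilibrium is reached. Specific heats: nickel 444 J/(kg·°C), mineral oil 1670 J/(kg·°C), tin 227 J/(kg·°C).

T_f ≈ 81.2 °C

Taking heat into each body as positive, Σ m c ΔT = 0:
0.602*444*(T − 217) + 0.401*1670*(T − 30.1) + 0.178*227*(T − 30.1) = 0
(267.29 + 669.67 + 40.41) T = 267.29*217 + 669.67*30.1 + 40.41*30.1
T = 79375 / 977.36 = 81.2 °C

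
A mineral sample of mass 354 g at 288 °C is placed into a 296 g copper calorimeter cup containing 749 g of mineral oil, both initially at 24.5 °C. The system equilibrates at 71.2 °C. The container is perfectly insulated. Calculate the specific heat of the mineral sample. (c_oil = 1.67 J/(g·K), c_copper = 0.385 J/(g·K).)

c ≈ 0.83 J/(g·K)

Energy conservation, ΣQ = 0:
354×c×(71.2 − 288) + 749×1.67×(71.2 − 24.5) + 296×0.385×(71.2 − 24.5) = 0
-76747 c = -63736
c = -63736/-76747 ≈ 0.8305 J/(g·K)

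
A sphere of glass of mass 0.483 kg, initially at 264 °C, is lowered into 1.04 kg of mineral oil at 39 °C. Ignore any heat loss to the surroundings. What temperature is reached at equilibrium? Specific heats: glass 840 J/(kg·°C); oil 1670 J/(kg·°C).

Energy conservation, ΣQ = 0:
0.483·840·(T − 264) + 1.04·1670·(T − 39) = 0
2142.5 T = 174845
T = 174845/2142.5 ≈ 81.61 °C

T_f ≈ 81.6 °C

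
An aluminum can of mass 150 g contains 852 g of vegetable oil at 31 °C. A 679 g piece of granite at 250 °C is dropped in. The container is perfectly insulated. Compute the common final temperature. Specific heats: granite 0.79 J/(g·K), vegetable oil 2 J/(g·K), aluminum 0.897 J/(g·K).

Heat gained plus heat lost sum to zero:
679×0.79×(T − 250) + 852×2×(T − 31) + 150×0.897×(T − 31) = 0
(536.41 + 1704 + 134.55) T = 536.41×250 + 1704×31 + 134.55×31
T = 191098/2375 ≈ 80.46 °C

T_f ≈ 80.5 °C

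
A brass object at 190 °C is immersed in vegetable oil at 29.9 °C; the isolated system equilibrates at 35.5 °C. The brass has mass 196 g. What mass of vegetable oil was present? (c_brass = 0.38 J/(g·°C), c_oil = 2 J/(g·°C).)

m ≈ 1030 g

|Q_brass| = |Q_oil|:
196×0.38×(190 − 35.5) = m×2×(35.5 − 29.9)
11.2 m = 11507  ⇒  m ≈ 1027 g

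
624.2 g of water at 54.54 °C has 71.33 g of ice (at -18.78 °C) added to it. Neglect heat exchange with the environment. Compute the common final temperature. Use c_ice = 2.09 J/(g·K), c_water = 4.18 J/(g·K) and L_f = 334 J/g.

Energy conservation, ΣQ = 0:
ice -18.78→0 °C: 71.33×2.09×18.78 = 2799.7; fusion: m_ice L_f = 71.33×334 = 23824; meltwater 0→T: 71.33×4.18×T = 298.16 T; water cools: 624.2×4.18×(T − 54.54) = 2609.2(T − 54.54)
2907.3 T = 142303 − 26624 = 115679
T ≈ 39.79 °C. Since T > 0 °C, the all-ice-melts assumption holds.

T_f ≈ 39.8 °C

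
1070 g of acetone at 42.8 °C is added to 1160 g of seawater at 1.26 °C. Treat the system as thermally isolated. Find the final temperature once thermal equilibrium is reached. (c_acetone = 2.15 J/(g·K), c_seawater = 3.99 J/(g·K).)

T_f ≈ 15.1 °C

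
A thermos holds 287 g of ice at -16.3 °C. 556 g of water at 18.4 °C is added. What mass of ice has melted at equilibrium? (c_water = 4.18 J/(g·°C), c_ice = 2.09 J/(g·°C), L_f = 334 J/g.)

m_melted ≈ 98.8 g

Cooling the water to 0 °C releases 556×4.18×18.4 = 42763 J.
Warming the ice to 0 °C takes 287×2.09×16.3 = 9777.2 J, leaving 32986 J for melting.
Fully melting the ice requires m_ice L_f = 287×334 = 95858 J.
Since 32986 < 95858 J, not all the ice melts; equilibrium is at 0 °C.
m_melted×334 = 32986  ⇒  m_melted ≈ 98.76 g.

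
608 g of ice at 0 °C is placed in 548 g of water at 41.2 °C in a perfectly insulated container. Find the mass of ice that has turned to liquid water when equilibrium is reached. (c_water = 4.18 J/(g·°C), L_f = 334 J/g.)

m_melted ≈ 283 g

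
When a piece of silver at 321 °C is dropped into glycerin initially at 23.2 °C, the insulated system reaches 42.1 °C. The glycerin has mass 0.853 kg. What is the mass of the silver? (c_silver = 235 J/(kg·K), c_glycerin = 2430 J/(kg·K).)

|Q_silver| = |Q_glycerin|:
m×235×(321 − 42.1) = 0.853×2430×(42.1 − 23.2)
65542 m = 39176  ⇒  m ≈ 0.5977 kg

m ≈ 0.598 kg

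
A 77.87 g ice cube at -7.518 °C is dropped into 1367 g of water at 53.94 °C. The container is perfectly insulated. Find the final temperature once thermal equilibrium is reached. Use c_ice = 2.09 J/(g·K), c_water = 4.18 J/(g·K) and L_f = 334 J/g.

T_f ≈ 46.5 °C

Let T be the final temperature. ΣQ_i = 0:
warm ice to 0 °C: 77.87×2.09×(0 − (-7.518)) = 1223.5; fusion: m_ice L_f = 77.87×334 = 26009; meltwater 0→T: 77.87×4.18×T = 325.5 T; water: 5714.1(T − 53.94)
6039.6 T = 308216 − 27232 = 280984
T ≈ 46.52 °C. Since T > 0 °C, the all-ice-melts assumption holds.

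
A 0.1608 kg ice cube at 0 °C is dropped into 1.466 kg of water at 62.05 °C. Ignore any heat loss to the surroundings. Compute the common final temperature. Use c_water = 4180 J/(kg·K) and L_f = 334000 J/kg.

T_f ≈ 48.0 °C

Taking heat into each body as positive, Σ m c ΔT = 0:
melt ice: 0.1608·334000 = 53707; meltwater 0→T: 0.1608·4180·T = 672.14 T; water cools: 1.466·4180·(T − 62.05) = 6127.9(T − 62.05)
6800 T = 380235 − 53707 = 326528
T ≈ 48.02 °C — above 0 °C, consistent with complete melting.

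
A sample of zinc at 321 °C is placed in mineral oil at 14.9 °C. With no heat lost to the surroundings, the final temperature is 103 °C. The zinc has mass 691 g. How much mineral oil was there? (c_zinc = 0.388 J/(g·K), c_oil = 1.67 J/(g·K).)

m ≈ 397 g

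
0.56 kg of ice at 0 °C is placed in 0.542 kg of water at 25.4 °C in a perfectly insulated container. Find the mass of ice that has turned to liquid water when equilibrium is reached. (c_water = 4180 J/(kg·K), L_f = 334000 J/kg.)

m_melted ≈ 0.172 kg

Cooling the water to 0 °C releases 0.542×4180×25.4 = 57545 J.
Melting all 0.56 kg of ice would need 0.56×334000 = 187040 J.
57545 J < 187040 J, so only part of the ice melts and the system sits at 0 °C.
m_melted×334000 = 57545  ⇒  m_melted ≈ 0.1723 kg.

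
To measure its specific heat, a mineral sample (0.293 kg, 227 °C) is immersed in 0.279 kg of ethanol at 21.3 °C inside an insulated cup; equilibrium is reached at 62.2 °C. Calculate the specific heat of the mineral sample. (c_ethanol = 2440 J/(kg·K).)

c ≈ 577 J/(kg·K)

Heat lost by the mineral sample = heat gained by the ethanol:
0.293×c×(227 − 62.2) = 0.279×2440×(62.2 − 21.3)
48.29 c = 27843  ⇒  c ≈ 576.6 J/(kg·K)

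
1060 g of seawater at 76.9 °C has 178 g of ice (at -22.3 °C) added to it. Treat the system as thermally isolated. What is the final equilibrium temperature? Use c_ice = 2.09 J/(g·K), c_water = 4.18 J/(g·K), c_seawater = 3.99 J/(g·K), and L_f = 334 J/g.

Let T be the final temperature. ΣQ_i = 0:
warm ice to 0 °C: 178·2.09·(0 − (-22.3)) = 8296; melt ice: 178·334 = 59452; meltwater 0→T: 178·4.18·T = 744.04 T; seawater: 4229.4(T − 76.9)
4973.4 T = 325241 − 67748 = 257493
T ≈ 51.77 °C. Since T > 0 °C, the all-ice-melts assumption holds.

T_f ≈ 51.8 °C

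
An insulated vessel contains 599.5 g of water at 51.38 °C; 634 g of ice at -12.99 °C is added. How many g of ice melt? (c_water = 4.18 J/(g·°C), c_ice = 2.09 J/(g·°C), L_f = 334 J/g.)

Cooling the water to 0 °C releases 599.5×4.18×51.38 = 128754 J.
Warming the ice to 0 °C takes 634×2.09×12.99 = 17213 J, leaving 111541 J for melting.
To melt every bit of ice: 634×334 = 211756 J.
111541 J < 211756 J, so only part of the ice melts and the system sits at 0 °C.
m_melted×334 = 111541  ⇒  m_melted ≈ 334 g.

m_melted ≈ 334 g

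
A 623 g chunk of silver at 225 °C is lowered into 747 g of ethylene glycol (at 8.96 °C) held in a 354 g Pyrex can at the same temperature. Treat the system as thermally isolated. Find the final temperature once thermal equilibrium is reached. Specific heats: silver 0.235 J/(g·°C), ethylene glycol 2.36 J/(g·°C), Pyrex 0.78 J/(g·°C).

Taking heat into each body as positive, Σ m c ΔT = 0:
623·0.235·(T − 225) + 747·2.36·(T − 8.96) + 354·0.78·(T − 8.96) = 0
146.41(T − 225) + 1762.9(T − 8.96) + 276.12(T − 8.96) = 0
(146.41 + 1762.9 + 276.12) T = 146.41·225 + 1762.9·8.96 + 276.12·8.96
T ≈ 23.43 °C

T_f ≈ 23.4 °C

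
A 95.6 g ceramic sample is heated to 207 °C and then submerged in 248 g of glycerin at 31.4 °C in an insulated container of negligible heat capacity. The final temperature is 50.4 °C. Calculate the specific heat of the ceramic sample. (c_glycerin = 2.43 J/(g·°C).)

c ≈ 0.765 J/(g·°C)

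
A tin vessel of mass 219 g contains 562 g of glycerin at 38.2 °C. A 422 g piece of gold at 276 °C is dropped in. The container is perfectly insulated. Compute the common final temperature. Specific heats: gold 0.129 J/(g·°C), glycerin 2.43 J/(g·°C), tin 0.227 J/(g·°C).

T_f ≈ 47.0 °C

Energy conservation, ΣQ = 0:
422·0.129·(T − 276) + 562·2.43·(T − 38.2) + 219·0.227·(T − 38.2) = 0
1469.8 T = 69092
T = 69092 / 1469.8 = 47 °C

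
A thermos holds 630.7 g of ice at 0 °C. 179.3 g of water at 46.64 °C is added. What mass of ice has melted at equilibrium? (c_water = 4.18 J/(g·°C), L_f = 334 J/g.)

m_melted ≈ 105 g

Water can give up m c ΔT = 179.3·4.18·46.64 = 34955 J before reaching 0 °C.
Melting all 630.7 g of ice would need 630.7·334 = 210654 J.
Since 34955 < 210654 J, not all the ice melts; equilibrium is at 0 °C.
m_melt = 34955 / L_f = 104.7 g.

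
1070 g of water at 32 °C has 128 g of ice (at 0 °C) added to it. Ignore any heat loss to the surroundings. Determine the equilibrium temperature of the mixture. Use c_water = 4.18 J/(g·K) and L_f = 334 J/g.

Heat gained plus heat lost sum to zero:
fusion: m_ice L_f = 128·334 = 42752; warm the meltwater: 535.04 T; water cools: 1070·4.18·(T − 32) = 4472.6(T − 32)
5007.6 T = 143123 − 42752 = 100371
T ≈ 20.04 °C. Since T > 0 °C, the all-ice-melts assumption holds.

T_f ≈ 20.0 °C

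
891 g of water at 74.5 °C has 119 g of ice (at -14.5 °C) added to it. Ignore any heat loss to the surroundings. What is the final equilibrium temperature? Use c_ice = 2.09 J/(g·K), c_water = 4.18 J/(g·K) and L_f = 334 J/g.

Let T be the final temperature. ΣQ_i = 0:
ice -14.5→0 °C: 119×2.09×14.5 = 3606.3; fusion: m_ice L_f = 119×334 = 39746; warm the meltwater: 497.42 T; water: 3724.4(T − 74.5)
4221.8 T = 277466 − 43352 = 234114
T ≈ 55.45 °C (positive, so assuming full melt was valid).

T_f ≈ 55.5 °C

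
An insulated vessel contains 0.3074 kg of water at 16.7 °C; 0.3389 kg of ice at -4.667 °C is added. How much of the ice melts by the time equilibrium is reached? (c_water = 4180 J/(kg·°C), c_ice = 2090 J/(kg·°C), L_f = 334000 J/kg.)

m_melted ≈ 0.0543 kg

Cooling the water to 0 °C releases 0.3074×4180×16.7 = 21458 J.
Warming the ice to 0 °C takes 0.3389×2090×4.667 = 3305.6 J, leaving 18153 J for melting.
Fully melting the ice requires m_ice L_f = 0.3389×334000 = 113193 J.
18153 J < 113193 J, so only part of the ice melts and the system sits at 0 °C.
Mass melted = 18153/334000 ≈ 0.05435 kg.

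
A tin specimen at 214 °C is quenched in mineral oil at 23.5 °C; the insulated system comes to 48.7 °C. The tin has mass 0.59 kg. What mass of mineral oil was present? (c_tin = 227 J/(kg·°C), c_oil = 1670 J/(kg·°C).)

Heat lost by the tin = heat gained by the oil:
0.59·227·(214 − 48.7) = m·1670·(48.7 − 23.5)
42084 m = 22139  ⇒  m ≈ 0.5261 kg

m ≈ 0.526 kg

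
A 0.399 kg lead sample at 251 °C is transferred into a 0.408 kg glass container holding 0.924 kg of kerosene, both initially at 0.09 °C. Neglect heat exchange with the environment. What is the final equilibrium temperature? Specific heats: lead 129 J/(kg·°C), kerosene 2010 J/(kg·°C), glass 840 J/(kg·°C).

T_f ≈ 5.8 °C

T_f = Σ m_i c_i T_i / Σ m_i c_i:
T_f = (51.47*251 + 1857.2*0.09 + 342.72*0.09) / (51.47 + 1857.2 + 342.72)
    = 13117 / 2251.4 ≈ 5.83 °C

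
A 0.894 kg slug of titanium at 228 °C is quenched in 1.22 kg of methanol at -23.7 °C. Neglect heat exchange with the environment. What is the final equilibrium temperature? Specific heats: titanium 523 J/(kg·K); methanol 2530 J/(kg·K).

T_f ≈ 9.4 °C

Set heat shed by the hot body equal to heat absorbed by the cold body:
0.894×523×(228 − T) = 1.22×2530×(T − (-23.7))
467.56(228 − T) = 3086.6(T − (-23.7))
3554.2 T = 33452  ⇒  T ≈ 9.41 °C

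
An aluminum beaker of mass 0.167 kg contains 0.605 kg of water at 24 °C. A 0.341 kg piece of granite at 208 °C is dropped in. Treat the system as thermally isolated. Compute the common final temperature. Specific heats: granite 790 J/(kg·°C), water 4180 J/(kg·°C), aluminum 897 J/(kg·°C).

T_f ≈ 40.8 °C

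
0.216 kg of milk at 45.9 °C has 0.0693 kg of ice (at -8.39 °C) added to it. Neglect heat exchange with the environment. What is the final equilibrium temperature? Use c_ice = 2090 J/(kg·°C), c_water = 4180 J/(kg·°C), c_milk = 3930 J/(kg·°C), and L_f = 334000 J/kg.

Conservation of energy gives ΣQ = 0:
warm ice to 0 °C: 0.0693×2090×(0 − (-8.39)) = 1215.2; latent heat to melt: 0.0693×334000 = 23146; meltwater 0→T: 0.0693×4180×T = 289.67 T; milk: 848.88(T − 45.9)
1138.6 T = 38964 − 24361 = 14602
T ≈ 12.83 °C — above 0 °C, consistent with complete melting.

T_f ≈ 12.8 °C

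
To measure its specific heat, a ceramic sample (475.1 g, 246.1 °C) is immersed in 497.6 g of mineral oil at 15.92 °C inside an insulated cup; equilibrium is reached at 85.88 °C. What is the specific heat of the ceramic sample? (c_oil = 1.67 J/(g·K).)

c ≈ 0.764 J/(g·K)

Heat lost by the ceramic sample = heat gained by the oil:
475.1×c×(246.1 − 85.88) = 497.6×1.67×(85.88 − 15.92)
76121 c = 58136  ⇒  c ≈ 0.7637 J/(g·K)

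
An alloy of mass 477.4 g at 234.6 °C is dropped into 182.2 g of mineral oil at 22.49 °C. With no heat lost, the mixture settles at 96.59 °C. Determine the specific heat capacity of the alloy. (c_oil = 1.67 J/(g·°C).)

c ≈ 0.342 J/(g·°C)

Heat gained plus heat lost sum to zero:
477.4·c·(96.59 − 234.6) + 182.2·1.67·(96.59 − 22.49) = 0
-65886 c = -22547
c = -22547/-65886 ≈ 0.3422 J/(g·°C)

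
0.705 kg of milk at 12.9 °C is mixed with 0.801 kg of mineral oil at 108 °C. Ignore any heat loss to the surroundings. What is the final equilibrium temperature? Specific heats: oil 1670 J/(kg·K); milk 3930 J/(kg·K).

T_f is the heat-capacity-weighted average of the initial temperatures:
T_f = (1337.7×108 + 2770.6×12.9) / (1337.7 + 2770.6)
    = 180210 / 4108.3 ≈ 43.86 °C

T_f ≈ 43.9 °C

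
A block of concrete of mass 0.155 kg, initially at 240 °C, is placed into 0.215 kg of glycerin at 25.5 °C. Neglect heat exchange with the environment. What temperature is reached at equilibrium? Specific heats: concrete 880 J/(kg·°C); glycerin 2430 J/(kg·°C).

T_f ≈ 69.9 °C

Heat gained plus heat lost sum to zero:
0.155·880·(T − 240) + 0.215·2430·(T − 25.5) = 0
(136.4 + 522.45) T = 136.4·240 + 522.45·25.5
T = 46058/658.85 ≈ 69.91 °C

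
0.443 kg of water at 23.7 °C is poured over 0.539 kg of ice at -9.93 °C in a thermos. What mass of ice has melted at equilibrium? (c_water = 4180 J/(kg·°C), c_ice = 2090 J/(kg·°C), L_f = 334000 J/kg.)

m_melted ≈ 0.0979 kg

Cooling the water to 0 °C releases 0.443·4180·23.7 = 43886 J.
Warming the ice to 0 °C takes 0.539·2090·9.93 = 11186 J, leaving 32700 J for melting.
Fully melting the ice requires m_ice L_f = 0.539·334000 = 180026 J.
That's not enough to melt it all — equilibrium is at 0 °C with ice remaining.
m_melted·334000 = 32700  ⇒  m_melted ≈ 0.0979 kg.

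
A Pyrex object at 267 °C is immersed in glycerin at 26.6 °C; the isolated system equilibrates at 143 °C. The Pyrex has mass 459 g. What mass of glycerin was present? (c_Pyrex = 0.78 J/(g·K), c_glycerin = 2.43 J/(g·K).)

m ≈ 157 g

Conservation of energy gives ΣQ = 0:
459×0.78×(143 − 267) + m×2.43×(143 − 26.6) = 0
282.85 m = 44394
m = 44394/282.85 ≈ 157 g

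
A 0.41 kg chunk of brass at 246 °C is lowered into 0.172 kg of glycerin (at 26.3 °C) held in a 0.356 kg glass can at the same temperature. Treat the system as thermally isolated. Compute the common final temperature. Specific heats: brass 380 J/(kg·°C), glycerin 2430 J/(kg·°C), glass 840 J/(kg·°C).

Conservation of energy gives ΣQ = 0:
0.41*380*(T − 246) + 0.172*2430*(T − 26.3) + 0.356*840*(T − 26.3) = 0
155.8(T − 246) + 417.96(T − 26.3) + 299.04(T − 26.3) = 0
872.8 T = 57184
T = 57184/872.8 ≈ 65.52 °C

T_f ≈ 65.5 °C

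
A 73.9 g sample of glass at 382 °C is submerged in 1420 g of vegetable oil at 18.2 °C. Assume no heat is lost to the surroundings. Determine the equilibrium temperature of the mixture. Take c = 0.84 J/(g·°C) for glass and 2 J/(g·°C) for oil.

T_f ≈ 26.0 °C

Conservation of energy gives ΣQ = 0:
73.9·0.84·(T − 382) + 1420·2·(T − 18.2) = 0
2902.1 T = 75401
T = 75401/2902.1 ≈ 25.98 °C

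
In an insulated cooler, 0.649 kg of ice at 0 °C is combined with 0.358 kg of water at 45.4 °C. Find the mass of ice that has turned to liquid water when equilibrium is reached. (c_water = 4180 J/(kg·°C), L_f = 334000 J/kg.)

m_melted ≈ 0.203 kg

Heat available from the water dropping to 0 °C: 0.358×4180×45.4 = 67938 J.
Fully melting the ice requires m_ice L_f = 0.649×334000 = 216766 J.
67938 J < 216766 J, so only part of the ice melts and the system sits at 0 °C.
m_melted×334000 = 67938  ⇒  m_melted ≈ 0.2034 kg.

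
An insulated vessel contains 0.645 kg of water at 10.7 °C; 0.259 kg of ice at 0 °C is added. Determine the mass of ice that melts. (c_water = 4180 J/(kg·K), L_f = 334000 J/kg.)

Water can give up m c ΔT = 0.645·4180·10.7 = 28848 J before reaching 0 °C.
Melting all 0.259 kg of ice would need 0.259·334000 = 86506 J.
That's not enough to melt it all — equilibrium is at 0 °C with ice remaining.
Mass melted = 28848/334000 ≈ 0.08637 kg.

m_melted ≈ 0.0864 kg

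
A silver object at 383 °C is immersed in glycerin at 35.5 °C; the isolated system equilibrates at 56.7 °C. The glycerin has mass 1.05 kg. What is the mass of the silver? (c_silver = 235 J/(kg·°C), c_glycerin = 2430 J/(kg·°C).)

Energy conservation, ΣQ = 0:
m·235·(56.7 − 383) + 1.05·2430·(56.7 − 35.5) = 0
-76680 m = -54092
m = -54092/-76680 ≈ 0.7054 kg

m ≈ 0.705 kg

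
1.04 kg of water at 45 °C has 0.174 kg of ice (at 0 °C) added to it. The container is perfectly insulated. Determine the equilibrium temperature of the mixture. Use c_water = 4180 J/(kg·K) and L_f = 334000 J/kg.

T_f ≈ 27.1 °C

Let T be the final temperature. ΣQ_i = 0:
melt ice: 0.174×334000 = 58116; warm the meltwater: 727.32 T; water cools: 1.04×4180×(T − 45) = 4347.2(T − 45)
5074.5 T = 195624 − 58116 = 137508
T ≈ 27.10 °C. Since T > 0 °C, the all-ice-melts assumption holds.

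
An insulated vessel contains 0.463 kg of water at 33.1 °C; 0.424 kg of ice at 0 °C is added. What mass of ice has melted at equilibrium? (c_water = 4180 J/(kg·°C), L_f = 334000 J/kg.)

m_melted ≈ 0.192 kg

Cooling the water to 0 °C releases 0.463×4180×33.1 = 64060 J.
Melting all 0.424 kg of ice would need 0.424×334000 = 141616 J.
That's not enough to melt it all — equilibrium is at 0 °C with ice remaining.
Mass melted = 64060/334000 ≈ 0.1918 kg.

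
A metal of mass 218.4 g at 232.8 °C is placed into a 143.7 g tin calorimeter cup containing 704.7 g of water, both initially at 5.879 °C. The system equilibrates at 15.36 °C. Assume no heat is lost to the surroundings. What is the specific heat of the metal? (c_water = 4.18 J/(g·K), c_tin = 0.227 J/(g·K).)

c ≈ 0.595 J/(g·K)

Heat gained plus heat lost sum to zero:
218.4×c×(15.36 − 232.8) + 704.7×4.18×(15.36 − 5.879) + 143.7×0.227×(15.36 − 5.879) = 0
-47489 c = -28237
c = -28237/-47489 ≈ 0.5946 J/(g·K)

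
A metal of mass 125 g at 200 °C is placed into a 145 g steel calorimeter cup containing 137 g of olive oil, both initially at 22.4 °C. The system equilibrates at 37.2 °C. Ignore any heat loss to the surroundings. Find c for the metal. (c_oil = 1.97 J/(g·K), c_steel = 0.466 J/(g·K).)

Conservation of energy gives ΣQ = 0:
125·c·(37.2 − 200) + 137·1.97·(37.2 − 22.4) + 145·0.466·(37.2 − 22.4) = 0
-20350 c = -4994.4
c = -4994.4/-20350 ≈ 0.2454 J/(g·K)

c ≈ 0.245 J/(g·K)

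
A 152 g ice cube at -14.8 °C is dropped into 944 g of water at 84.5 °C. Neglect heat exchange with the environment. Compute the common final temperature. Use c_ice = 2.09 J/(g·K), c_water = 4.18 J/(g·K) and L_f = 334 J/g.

T_f ≈ 60.7 °C

Sum of m c ΔT and latent-heat terms is zero:
warm ice to 0 °C: 152·2.09·(0 − (-14.8)) = 4701.7
  melt ice: 152·334 = 50768
  meltwater 0→T: 152·4.18·T = 635.36 T
  water cools: 944·4.18·(T − 84.5) = 3945.9(T − 84.5)
4581.3 T = 333430 − 55470 = 277961
T ≈ 60.67 °C (positive, so assuming full melt was valid).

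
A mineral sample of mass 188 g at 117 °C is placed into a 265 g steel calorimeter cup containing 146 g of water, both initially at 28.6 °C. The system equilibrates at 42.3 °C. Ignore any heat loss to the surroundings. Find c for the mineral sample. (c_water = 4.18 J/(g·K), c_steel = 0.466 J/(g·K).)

c ≈ 0.716 J/(g·K)

Taking heat into each body as positive, Σ m c ΔT = 0:
188×c×(42.3 − 117) + 146×4.18×(42.3 − 28.6) + 265×0.466×(42.3 − 28.6) = 0
-14044 c = -10053
c = -10053/-14044 ≈ 0.7158 J/(g·K)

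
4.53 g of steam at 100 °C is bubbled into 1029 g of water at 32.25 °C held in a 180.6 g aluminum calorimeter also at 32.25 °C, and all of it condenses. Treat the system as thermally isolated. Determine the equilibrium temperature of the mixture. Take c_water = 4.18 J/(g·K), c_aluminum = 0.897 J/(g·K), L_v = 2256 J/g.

T_f ≈ 34.8 °C

Taking heat into each body as positive, Σ m c ΔT = 0:
condense steam: −4.53×2256 = −10220; condensed water 100 °C→T: 18.94(T − 100); water warms: 1029×4.18×(T − 32.25) = 4301.2(T − 32.25); aluminum cup: 180.6×0.897×(T − 32.25) = 162(T − 32.25)
4482.2 T = 10220 + 1893.5 + 143939 = 156052
T ≈ 34.82 °C — below 100 °C, confirming all the steam condensed.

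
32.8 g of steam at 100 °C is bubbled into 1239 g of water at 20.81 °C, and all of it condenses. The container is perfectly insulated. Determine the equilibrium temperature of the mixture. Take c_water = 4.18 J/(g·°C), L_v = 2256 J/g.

Conservation of energy gives ΣQ = 0:
latent heat released on condensation: 32.8·2256 = 73997; condensed water 100 °C→T: 137.1(T − 100); water warms: 1239·4.18·(T − 20.81) = 5179(T − 20.81)
5316.1 T = 73997 + 13710 + 107775 = 195483
T ≈ 36.77 °C (< 100 °C, so full condensation is consistent).

T_f ≈ 36.8 °C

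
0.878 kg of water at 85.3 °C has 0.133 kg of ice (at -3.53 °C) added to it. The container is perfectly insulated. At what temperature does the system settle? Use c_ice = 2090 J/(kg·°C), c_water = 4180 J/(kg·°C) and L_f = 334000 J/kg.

T_f ≈ 63.3 °C

Net heat exchanged in the isolated system is zero:
warm ice to 0 °C: 0.133×2090×(0 − (-3.53)) = 981.23
  melt ice: 0.133×334000 = 44422
  warm the meltwater: 555.94 T
  water cools: 0.878×4180×(T − 85.3) = 3670(T − 85.3)
4226 T = 313054 − 45403 = 267651
T ≈ 63.33 °C — above 0 °C, consistent with complete melting.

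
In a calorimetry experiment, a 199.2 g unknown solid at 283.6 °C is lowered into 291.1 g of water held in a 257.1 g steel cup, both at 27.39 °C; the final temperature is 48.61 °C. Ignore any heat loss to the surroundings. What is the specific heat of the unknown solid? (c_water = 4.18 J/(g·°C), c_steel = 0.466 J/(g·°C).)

Conservation of energy gives ΣQ = 0:
199.2·c·(48.61 − 283.6) + 291.1·4.18·(48.61 − 27.39) + 257.1·0.466·(48.61 − 27.39) = 0
-46810 c = -28363
c = -28363/-46810 ≈ 0.6059 J/(g·°C)

c ≈ 0.606 J/(g·°C)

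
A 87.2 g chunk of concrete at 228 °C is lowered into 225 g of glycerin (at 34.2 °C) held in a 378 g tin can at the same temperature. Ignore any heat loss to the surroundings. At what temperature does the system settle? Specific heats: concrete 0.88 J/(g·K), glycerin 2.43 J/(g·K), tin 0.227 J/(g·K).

Energy conservation, ΣQ = 0:
87.2*0.88*(T − 228) + 225*2.43*(T − 34.2) + 378*0.227*(T − 34.2) = 0
709.29 T = 39129
T = 39129/709.29 ≈ 55.17 °C

T_f ≈ 55.2 °C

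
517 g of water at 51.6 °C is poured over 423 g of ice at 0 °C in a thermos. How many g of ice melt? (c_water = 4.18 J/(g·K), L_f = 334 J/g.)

m_melted ≈ 334 g

Water can give up m c ΔT = 517×4.18×51.6 = 111511 J before reaching 0 °C.
Melting all 423 g of ice would need 423×334 = 141282 J.
111511 J < 141282 J, so only part of the ice melts and the system sits at 0 °C.
Mass melted = 111511/334 ≈ 333.9 g.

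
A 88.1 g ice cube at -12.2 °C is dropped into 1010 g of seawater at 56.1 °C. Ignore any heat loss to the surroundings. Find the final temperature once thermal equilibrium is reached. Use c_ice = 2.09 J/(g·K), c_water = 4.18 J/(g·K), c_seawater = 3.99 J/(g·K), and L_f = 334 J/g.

T_f ≈ 44.2 °C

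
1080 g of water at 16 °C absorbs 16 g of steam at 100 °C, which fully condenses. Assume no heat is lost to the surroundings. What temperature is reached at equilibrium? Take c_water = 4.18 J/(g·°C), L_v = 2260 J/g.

T_f ≈ 25.1 °C

Net heat exchanged in the isolated system is zero:
steam→water at 100 °C releases m L_v = 16×2260 = 36160
  condensate cools 100→T: 16×4.18×(T − 100) = 66.88(T − 100)
  water warms: 1080×4.18×(T − 16) = 4514.4(T − 16)
4581.3 T = 36160 + 6688 + 72230 = 115078
T ≈ 25.12 °C (< 100 °C, so full condensation is consistent).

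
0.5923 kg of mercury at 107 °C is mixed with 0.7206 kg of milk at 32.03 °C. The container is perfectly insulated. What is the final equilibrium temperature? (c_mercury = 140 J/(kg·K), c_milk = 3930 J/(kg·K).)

T_f ≈ 34.2 °C

Heat lost by the mercury equals heat gained by the milk:
0.5923*140*(107 − T) = 0.7206*3930*(T − 32.03)
82.92(107 − T) = 2832(T − 32.03)
2914.9 T = 99580  ⇒  T ≈ 34.16 °C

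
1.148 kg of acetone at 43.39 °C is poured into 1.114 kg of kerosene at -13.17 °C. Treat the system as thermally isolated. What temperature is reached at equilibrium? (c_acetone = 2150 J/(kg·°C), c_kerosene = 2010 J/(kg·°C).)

T_f ≈ 16.5 °C

Setting the total heat transfer to zero:
1.148·2150·(T − 43.39) + 1.114·2010·(T − (-13.17)) = 0
2468.2(T − 43.39) + 2239.1(T − (-13.17)) = 0
4707.3 T = 77606
T = 77606 / 4707.3 = 16.5 °C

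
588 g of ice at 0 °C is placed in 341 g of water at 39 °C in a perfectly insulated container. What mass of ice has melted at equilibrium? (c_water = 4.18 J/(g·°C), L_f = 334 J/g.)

m_melted ≈ 166 g

Water can give up m c ΔT = 341×4.18×39 = 55590 J before reaching 0 °C.
Fully melting the ice requires m_ice L_f = 588×334 = 196392 J.
Since 55590 < 196392 J, not all the ice melts; equilibrium is at 0 °C.
m_melted×334 = 55590  ⇒  m_melted ≈ 166.4 g.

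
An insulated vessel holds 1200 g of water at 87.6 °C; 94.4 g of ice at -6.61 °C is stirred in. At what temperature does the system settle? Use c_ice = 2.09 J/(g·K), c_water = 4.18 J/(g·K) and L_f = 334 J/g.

T_f ≈ 75.1 °C

Energy conservation, ΣQ = 0:
warm ice to 0 °C: 94.4×2.09×(0 − (-6.61)) = 1304.1
  latent heat to melt: 94.4×334 = 31530
  warm the meltwater: 394.59 T
  water: 5016(T − 87.6)
5410.6 T = 439402 − 32834 = 406568
T ≈ 75.14 °C — above 0 °C, consistent with complete melting.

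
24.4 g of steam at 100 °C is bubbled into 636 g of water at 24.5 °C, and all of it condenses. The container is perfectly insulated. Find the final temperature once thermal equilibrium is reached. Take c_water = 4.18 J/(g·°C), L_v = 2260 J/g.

Let T be the final temperature. ΣQ_i = 0:
steam→water at 100 °C releases m L_v = 24.4×2260 = 55144; condensed water 100 °C→T: 101.99(T − 100); water warms: 636×4.18×(T − 24.5) = 2658.5(T − 24.5)
2760.5 T = 55144 + 10199 + 65133 = 130476
T ≈ 47.27 °C — below 100 °C, confirming all the steam condensed.

T_f ≈ 47.3 °C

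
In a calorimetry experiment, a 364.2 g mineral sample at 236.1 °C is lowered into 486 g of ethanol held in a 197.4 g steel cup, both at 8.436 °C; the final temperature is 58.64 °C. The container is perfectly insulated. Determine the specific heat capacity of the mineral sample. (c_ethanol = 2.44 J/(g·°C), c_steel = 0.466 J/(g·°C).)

Conservation of energy gives ΣQ = 0:
364.2×c×(58.64 − 236.1) + 486×2.44×(58.64 − 8.436) + 197.4×0.466×(58.64 − 8.436) = 0
-64631 c = -64152
c = -64152/-64631 ≈ 0.9926 J/(g·°C)

c ≈ 0.993 J/(g·°C)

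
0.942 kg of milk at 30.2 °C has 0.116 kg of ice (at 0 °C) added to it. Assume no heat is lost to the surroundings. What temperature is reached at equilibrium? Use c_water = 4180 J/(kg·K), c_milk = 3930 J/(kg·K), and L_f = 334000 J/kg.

T_f ≈ 17.4 °C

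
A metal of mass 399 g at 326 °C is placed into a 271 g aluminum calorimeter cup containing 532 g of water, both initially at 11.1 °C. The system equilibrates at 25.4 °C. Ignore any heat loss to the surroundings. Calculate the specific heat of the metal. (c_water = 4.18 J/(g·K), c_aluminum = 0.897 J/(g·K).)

Conservation of energy gives ΣQ = 0:
399×c×(25.4 − 326) + 532×4.18×(25.4 − 11.1) + 271×0.897×(25.4 − 11.1) = 0
-119939 c = -35276
c = -35276/-119939 ≈ 0.2941 J/(g·K)

c ≈ 0.294 J/(g·K)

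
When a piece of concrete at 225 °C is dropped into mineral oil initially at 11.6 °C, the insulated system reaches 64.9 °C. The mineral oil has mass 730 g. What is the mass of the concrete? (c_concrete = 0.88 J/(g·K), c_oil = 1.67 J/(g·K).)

m ≈ 461 g

Let T be the final temperature. ΣQ_i = 0:
m·0.88·(64.9 − 225) + 730·1.67·(64.9 − 11.6) = 0
-140.89 m = -64978
m = -64978/-140.89 ≈ 461.2 g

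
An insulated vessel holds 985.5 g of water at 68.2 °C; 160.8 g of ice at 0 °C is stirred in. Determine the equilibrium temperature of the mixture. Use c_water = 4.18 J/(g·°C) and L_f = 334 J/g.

Setting the total heat transfer to zero:
fusion: m_ice L_f = 160.8×334 = 53707
  warm the meltwater: 672.14 T
  water cools: 985.5×4.18×(T − 68.2) = 4119.4(T − 68.2)
4791.5 T = 280942 − 53707 = 227235
T ≈ 47.42 °C (positive, so assuming full melt was valid).

T_f ≈ 47.4 °C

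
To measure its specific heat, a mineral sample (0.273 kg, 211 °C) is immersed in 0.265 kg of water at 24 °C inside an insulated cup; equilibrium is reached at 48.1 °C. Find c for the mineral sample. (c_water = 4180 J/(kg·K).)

Heat lost by the mineral sample = heat gained by the water:
0.273·c·(211 − 48.1) = 0.265·4180·(48.1 − 24)
44.47 c = 26696  ⇒  c ≈ 600.3 J/(kg·K)

c ≈ 600 J/(kg·K)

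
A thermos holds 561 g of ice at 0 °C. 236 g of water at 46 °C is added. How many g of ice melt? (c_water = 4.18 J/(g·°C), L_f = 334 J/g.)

Cooling the water to 0 °C releases 236·4.18·46 = 45378 J.
To melt every bit of ice: 561·334 = 187374 J.
That's not enough to melt it all — equilibrium is at 0 °C with ice remaining.
m_melt = 45378 / L_f = 135.9 g.

m_melted ≈ 136 g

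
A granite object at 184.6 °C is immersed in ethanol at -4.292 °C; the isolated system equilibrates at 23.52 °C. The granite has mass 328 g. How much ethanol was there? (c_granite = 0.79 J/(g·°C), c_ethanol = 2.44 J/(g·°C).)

m ≈ 615 g

Heat lost by the granite = heat gained by the ethanol:
328×0.79×(184.6 − 23.52) = m×2.44×(23.52 − (-4.292))
67.86 m = 41739  ⇒  m ≈ 615.1 g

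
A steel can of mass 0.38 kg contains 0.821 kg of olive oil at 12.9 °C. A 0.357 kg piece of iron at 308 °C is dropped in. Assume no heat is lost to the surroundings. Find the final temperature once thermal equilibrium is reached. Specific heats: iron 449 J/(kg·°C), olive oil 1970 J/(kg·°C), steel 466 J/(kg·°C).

T_f ≈ 37.1 °C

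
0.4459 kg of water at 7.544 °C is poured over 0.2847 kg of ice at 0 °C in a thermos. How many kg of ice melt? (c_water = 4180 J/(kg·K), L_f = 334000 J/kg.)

m_melted ≈ 0.0421 kg

Heat available from the water dropping to 0 °C: 0.4459×4180×7.544 = 14061 J.
Melting all 0.2847 kg of ice would need 0.2847×334000 = 95090 J.
Since 14061 < 95090 J, not all the ice melts; equilibrium is at 0 °C.
m_melt = 14061 / L_f = 0.0421 kg.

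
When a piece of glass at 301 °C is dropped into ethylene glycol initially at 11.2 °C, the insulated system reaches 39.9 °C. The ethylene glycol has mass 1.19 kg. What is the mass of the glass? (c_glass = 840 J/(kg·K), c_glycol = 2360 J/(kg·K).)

|Q_glass| = |Q_glycol|:
m·840·(301 − 39.9) = 1.19·2360·(39.9 − 11.2)
219324 m = 80601  ⇒  m ≈ 0.3675 kg

m ≈ 0.367 kg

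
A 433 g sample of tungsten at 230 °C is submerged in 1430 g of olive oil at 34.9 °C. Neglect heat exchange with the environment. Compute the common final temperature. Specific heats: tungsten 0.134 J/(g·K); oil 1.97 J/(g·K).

T_f ≈ 38.8 °C

Conservation of energy gives ΣQ = 0:
433*0.134*(T − 230) + 1430*1.97*(T − 34.9) = 0
58.02(T − 230) + 2817.1(T − 34.9) = 0
2875.1 T = 111662
T = 111662/2875.1 ≈ 38.84 °C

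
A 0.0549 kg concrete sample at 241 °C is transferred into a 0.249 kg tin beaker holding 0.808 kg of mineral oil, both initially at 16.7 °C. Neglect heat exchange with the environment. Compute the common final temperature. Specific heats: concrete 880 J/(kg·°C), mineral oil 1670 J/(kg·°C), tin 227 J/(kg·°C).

T_f ≈ 24.2 °C

Taking heat into each body as positive, Σ m c ΔT = 0:
0.0549·880·(T − 241) + 0.808·1670·(T − 16.7) + 0.249·227·(T − 16.7) = 0
48.31(T − 241) + 1349.4(T − 16.7) + 56.52(T − 16.7) = 0
1454.2 T = 35121
T = 35121 / 1454.2 = 24.2 °C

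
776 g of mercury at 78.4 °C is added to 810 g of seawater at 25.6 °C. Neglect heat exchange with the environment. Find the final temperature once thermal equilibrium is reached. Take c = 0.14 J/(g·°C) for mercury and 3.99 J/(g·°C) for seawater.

Taking heat into each body as positive, Σ m c ΔT = 0:
776×0.14×(T − 78.4) + 810×3.99×(T − 25.6) = 0
108.64(T − 78.4) + 3231.9(T − 25.6) = 0
(108.64 + 3231.9) T = 108.64×78.4 + 3231.9×25.6
T = 91254 / 3340.5 = 27.3 °C

T_f ≈ 27.3 °C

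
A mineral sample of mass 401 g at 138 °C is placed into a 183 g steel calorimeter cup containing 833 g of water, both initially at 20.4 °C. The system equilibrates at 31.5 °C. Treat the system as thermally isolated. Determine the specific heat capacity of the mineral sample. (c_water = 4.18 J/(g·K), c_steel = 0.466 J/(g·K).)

Heat gained plus heat lost sum to zero:
401×c×(31.5 − 138) + 833×4.18×(31.5 − 20.4) + 183×0.466×(31.5 − 20.4) = 0
-42706 c = -39596
c = -39596/-42706 ≈ 0.9272 J/(g·K)

c ≈ 0.927 J/(g·K)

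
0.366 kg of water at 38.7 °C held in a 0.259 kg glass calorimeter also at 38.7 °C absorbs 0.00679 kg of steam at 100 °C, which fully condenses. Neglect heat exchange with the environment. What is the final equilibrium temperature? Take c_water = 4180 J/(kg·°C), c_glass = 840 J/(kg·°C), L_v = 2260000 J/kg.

T_f ≈ 48.3 °C

Sum of m c ΔT and latent-heat terms is zero:
steam→water at 100 °C releases m L_v = 0.00679×2260000 = 15345; condensed water 100 °C→T: 28.38(T − 100); original water: 1529.9(T − 38.7); glass cup: 0.259×840×(T − 38.7) = 217.56(T − 38.7)
1775.8 T = 15345 + 2838.2 + 67626 = 85810
T ≈ 48.32 °C (< 100 °C, so full condensation is consistent).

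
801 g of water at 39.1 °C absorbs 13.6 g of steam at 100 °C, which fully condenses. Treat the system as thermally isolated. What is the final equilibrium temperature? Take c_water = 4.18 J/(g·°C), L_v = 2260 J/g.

T_f ≈ 49.1 °C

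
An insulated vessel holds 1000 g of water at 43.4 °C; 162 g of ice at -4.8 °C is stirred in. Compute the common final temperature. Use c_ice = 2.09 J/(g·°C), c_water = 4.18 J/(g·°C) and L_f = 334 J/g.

T_f ≈ 25.9 °C

Setting the total heat transfer to zero:
warm ice to 0 °C: 162·2.09·(0 − (-4.8)) = 1625.2
  latent heat to melt: 162·334 = 54108
  warm the meltwater: 677.16 T
  water: 4180(T − 43.4)
4857.2 T = 181412 − 55733 = 125679
T ≈ 25.87 °C (positive, so assuming full melt was valid).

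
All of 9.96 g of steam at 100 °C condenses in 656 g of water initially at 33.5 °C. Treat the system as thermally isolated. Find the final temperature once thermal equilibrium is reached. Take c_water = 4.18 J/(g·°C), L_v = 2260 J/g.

T_f ≈ 42.6 °C

Energy balance with sensible and latent terms:
latent heat released on condensation: 9.96×2260 = 22510
  condensate cools 100→T: 9.96×4.18×(T − 100) = 41.63(T − 100)
  original water: 2742.1(T − 33.5)
2783.7 T = 22510 + 4163.3 + 91860 = 118533
T ≈ 42.58 °C — below 100 °C, confirming all the steam condensed.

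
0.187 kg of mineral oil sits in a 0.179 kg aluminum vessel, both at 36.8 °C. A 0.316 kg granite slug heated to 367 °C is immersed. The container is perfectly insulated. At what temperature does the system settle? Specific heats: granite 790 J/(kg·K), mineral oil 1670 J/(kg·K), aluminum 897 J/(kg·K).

T_f = Σ m_i c_i T_i / Σ m_i c_i:
T_f = (249.64·367 + 312.29·36.8 + 160.56·36.8) / (249.64 + 312.29 + 160.56)
    = 109019 / 722.49 ≈ 150.89 °C

T_f ≈ 150.9 °C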